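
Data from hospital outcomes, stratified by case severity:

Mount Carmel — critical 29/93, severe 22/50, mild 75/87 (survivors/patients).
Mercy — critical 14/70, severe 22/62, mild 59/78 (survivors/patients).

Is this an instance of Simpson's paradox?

No

Critical: Mount Carmel 29/93 = 31.2%, Mercy 14/70 = 20.0% → Mount Carmel
Severe: Mount Carmel 22/50 = 44.0%, Mercy 22/62 = 35.5% → Mount Carmel
Mild: Mount Carmel 75/87 = 86.2%, Mercy 59/78 = 75.6% → Mount Carmel
Overall: Mount Carmel 126/230 = 54.8%, Mercy 95/210 = 45.2% → Mount Carmel
Mount Carmel wins overall and in every case group — no reversal.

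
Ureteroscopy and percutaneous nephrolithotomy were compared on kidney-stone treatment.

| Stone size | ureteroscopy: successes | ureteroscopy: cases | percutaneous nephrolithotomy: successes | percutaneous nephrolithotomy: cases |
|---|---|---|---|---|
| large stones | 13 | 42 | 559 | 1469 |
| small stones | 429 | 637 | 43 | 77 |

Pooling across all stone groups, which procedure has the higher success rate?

ureteroscopy

Large stones: ureteroscopy 13/42 = 31.0%, percutaneous nephrolithotomy 559/1469 = 38.1% → percutaneous nephrolithotomy
Small stones: ureteroscopy 429/637 = 67.3%, percutaneous nephrolithotomy 43/77 = 55.8% → ureteroscopy
Overall: ureteroscopy 442/679 = 65.1%, percutaneous nephrolithotomy 602/1546 = 38.9% → ureteroscopy
(Neither sweeps every stone group, but ureteroscopy has the higher pooled rate.)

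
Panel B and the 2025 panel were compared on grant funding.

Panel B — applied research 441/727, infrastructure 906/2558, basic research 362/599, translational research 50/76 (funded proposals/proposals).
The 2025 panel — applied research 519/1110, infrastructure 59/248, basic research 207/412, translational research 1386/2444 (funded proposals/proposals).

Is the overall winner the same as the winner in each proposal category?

No

Applied research: Panel B 441/727 = 60.7%, the 2025 panel 519/1110 = 46.8% → Panel B
Infrastructure: Panel B 906/2558 = 35.4%, the 2025 panel 59/248 = 23.8% → Panel B
Basic research: Panel B 362/599 = 60.4%, the 2025 panel 207/412 = 50.2% → Panel B
Translational research: Panel B 50/76 = 65.8%, the 2025 panel 1386/2444 = 56.7% → Panel B
Overall: Panel B 1759/3960 = 44.4%, the 2025 panel 2171/4214 = 51.5% → the 2025 panel
Panel B wins each proposal group but the 2025 panel wins overall — the comparison reverses. Panel B's proposals skew toward infrastructure, which has a lower base rate.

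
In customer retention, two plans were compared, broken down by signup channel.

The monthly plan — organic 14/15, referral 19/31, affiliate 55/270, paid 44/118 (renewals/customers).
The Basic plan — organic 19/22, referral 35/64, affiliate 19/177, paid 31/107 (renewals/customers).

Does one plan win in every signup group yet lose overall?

No

Organic: the monthly plan 14/15 = 93.3%, the Basic plan 19/22 = 86.4% → the monthly plan
Referral: the monthly plan 19/31 = 61.3%, the Basic plan 35/64 = 54.7% → the monthly plan
Affiliate: the monthly plan 55/270 = 20.4%, the Basic plan 19/177 = 10.7% → the monthly plan
Paid: the monthly plan 44/118 = 37.3%, the Basic plan 31/107 = 29.0% → the monthly plan
Overall: the monthly plan 132/434 = 30.4%, the Basic plan 104/370 = 28.1% → the monthly plan
The monthly plan wins overall and in every signup group — no reversal.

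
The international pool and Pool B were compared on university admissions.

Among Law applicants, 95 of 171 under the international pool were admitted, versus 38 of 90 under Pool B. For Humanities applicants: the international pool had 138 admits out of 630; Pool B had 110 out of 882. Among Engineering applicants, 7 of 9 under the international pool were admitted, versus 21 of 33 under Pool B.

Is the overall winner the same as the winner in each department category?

Yes

Law: the international pool 95/171 = 55.6%, Pool B 38/90 = 42.2% → the international pool
Humanities: the international pool 138/630 = 21.9%, Pool B 110/882 = 12.5% → the international pool
Engineering: the international pool 7/9 = 77.8%, Pool B 21/33 = 63.6% → the international pool
Overall: the international pool 240/810 = 29.6%, Pool B 169/1005 = 16.8% → the international pool
The international pool wins overall and in every department group — no reversal.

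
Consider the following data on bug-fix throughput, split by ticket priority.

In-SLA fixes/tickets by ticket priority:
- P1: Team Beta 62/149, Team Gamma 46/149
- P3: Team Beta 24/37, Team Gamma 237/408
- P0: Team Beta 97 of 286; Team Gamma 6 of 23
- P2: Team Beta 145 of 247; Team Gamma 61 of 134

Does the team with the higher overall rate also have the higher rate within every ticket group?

P1: Team Beta 62/149 = 41.6%, Team Gamma 46/149 = 30.9% → Team Beta
P3: Team Beta 24/37 = 64.9%, Team Gamma 237/408 = 58.1% → Team Beta
P0: Team Beta 97/286 = 33.9%, Team Gamma 6/23 = 26.1% → Team Beta
P2: Team Beta 145/247 = 58.7%, Team Gamma 61/134 = 45.5% → Team Beta
Overall: Team Beta 328/719 = 45.6%, Team Gamma 350/714 = 49.0% → Team Gamma
Team Beta wins each ticket group but Team Gamma wins overall — the comparison reverses. Team Beta's tickets skew toward P0, which has a lower base rate.

No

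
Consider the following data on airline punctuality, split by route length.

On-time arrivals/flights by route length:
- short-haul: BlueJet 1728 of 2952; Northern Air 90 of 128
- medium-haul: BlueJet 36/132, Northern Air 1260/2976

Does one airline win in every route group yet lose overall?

Yes

Short-haul: BlueJet 1728/2952 = 58.5%, Northern Air 90/128 = 70.3% → Northern Air
Medium-haul: BlueJet 36/132 = 27.3%, Northern Air 1260/2976 = 42.3% → Northern Air
Overall: BlueJet 1764/3084 = 57.2%, Northern Air 1350/3104 = 43.5% → BlueJet
Northern Air wins each route group but BlueJet wins overall — the comparison reverses. Northern Air's flights skew toward medium-haul, which has a lower base rate.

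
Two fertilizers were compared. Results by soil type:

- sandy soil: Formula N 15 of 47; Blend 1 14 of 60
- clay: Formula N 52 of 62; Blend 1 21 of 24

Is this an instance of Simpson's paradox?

No

Sandy soil: Formula N 15/47 = 31.9%, Blend 1 14/60 = 23.3% → Formula N
Clay: Formula N 52/62 = 83.9%, Blend 1 21/24 = 87.5% → Blend 1
Overall: Formula N 67/109 = 61.5%, Blend 1 35/84 = 41.7% → Formula N
Neither sweeps: Formula N wins 1 of 2 groups, Blend 1 wins 1. Formula N wins overall but not every group — no Simpson reversal.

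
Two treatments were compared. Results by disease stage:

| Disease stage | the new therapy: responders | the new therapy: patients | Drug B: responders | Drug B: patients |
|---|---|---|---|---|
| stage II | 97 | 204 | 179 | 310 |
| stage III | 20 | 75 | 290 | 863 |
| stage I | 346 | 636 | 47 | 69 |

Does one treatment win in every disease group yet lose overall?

Yes

Stage II: the new therapy 97/204 = 47.5%, Drug B 179/310 = 57.7% → Drug B
Stage III: the new therapy 20/75 = 26.7%, Drug B 290/863 = 33.6% → Drug B
Stage I: the new therapy 346/636 = 54.4%, Drug B 47/69 = 68.1% → Drug B
Overall: the new therapy 463/915 = 50.6%, Drug B 516/1242 = 41.5% → the new therapy
Drug B wins each disease group but the new therapy wins overall — the comparison reverses. Drug B's patients skew toward stage III, which has a lower base rate.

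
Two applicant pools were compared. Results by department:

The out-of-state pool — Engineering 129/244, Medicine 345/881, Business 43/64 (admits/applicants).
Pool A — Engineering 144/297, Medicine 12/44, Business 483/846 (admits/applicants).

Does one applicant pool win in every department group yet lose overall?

Yes

Engineering: the out-of-state pool 129/244 = 52.9%, Pool A 144/297 = 48.5% → the out-of-state pool
Medicine: the out-of-state pool 345/881 = 39.2%, Pool A 12/44 = 27.3% → the out-of-state pool
Business: the out-of-state pool 43/64 = 67.2%, Pool A 483/846 = 57.1% → the out-of-state pool
Overall: the out-of-state pool 517/1189 = 43.5%, Pool A 639/1187 = 53.8% → Pool A
The out-of-state pool wins each department group but Pool A wins overall — the comparison reverses. The out-of-state pool's applicants skew toward Medicine, which has a lower base rate.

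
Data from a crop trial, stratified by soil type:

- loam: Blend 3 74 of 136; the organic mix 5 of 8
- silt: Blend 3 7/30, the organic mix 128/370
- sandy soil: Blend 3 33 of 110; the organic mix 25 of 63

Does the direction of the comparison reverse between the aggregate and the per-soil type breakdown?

Loam: Blend 3 74/136 = 54.4%, the organic mix 5/8 = 62.5% → the organic mix
Silt: Blend 3 7/30 = 23.3%, the organic mix 128/370 = 34.6% → the organic mix
Sandy soil: Blend 3 33/110 = 30.0%, the organic mix 25/63 = 39.7% → the organic mix
Overall: Blend 3 114/276 = 41.3%, the organic mix 158/441 = 35.8% → Blend 3
The organic mix wins each soil group but Blend 3 wins overall — the comparison reverses. The organic mix's plots skew toward silt, which has a lower base rate.

Yes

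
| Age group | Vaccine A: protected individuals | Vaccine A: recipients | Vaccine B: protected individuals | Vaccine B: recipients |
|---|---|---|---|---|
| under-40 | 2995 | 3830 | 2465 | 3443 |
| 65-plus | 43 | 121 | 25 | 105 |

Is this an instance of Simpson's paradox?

Under-40: Vaccine A 2995/3830 = 78.2%, Vaccine B 2465/3443 = 71.6% → Vaccine A
65-plus: Vaccine A 43/121 = 35.5%, Vaccine B 25/105 = 23.8% → Vaccine A
Overall: Vaccine A 3038/3951 = 76.9%, Vaccine B 2490/3548 = 70.2% → Vaccine A
Vaccine A wins overall and in every age group — no reversal.

No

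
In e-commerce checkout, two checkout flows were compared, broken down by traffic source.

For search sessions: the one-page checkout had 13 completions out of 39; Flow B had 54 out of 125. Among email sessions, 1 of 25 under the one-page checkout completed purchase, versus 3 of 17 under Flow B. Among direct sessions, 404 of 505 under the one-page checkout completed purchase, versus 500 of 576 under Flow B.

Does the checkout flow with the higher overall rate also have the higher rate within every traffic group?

Yes

Search: the one-page checkout 13/39 = 33.3%, Flow B 54/125 = 43.2% → Flow B
Email: the one-page checkout 1/25 = 4.0%, Flow B 3/17 = 17.6% → Flow B
Direct: the one-page checkout 404/505 = 80.0%, Flow B 500/576 = 86.8% → Flow B
Overall: the one-page checkout 418/569 = 73.5%, Flow B 557/718 = 77.6% → Flow B
Flow B wins overall and in every traffic group — no reversal.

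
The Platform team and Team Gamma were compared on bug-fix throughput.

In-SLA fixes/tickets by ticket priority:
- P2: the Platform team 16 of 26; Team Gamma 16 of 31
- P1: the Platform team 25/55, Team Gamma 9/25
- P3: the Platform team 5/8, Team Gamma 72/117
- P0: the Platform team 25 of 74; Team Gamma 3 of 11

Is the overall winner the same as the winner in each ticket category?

P2: the Platform team 16/26 = 61.5%, Team Gamma 16/31 = 51.6% → the Platform team
P1: the Platform team 25/55 = 45.5%, Team Gamma 9/25 = 36.0% → the Platform team
P3: the Platform team 5/8 = 62.5%, Team Gamma 72/117 = 61.5% → the Platform team
P0: the Platform team 25/74 = 33.8%, Team Gamma 3/11 = 27.3% → the Platform team
Overall: the Platform team 71/163 = 43.6%, Team Gamma 100/184 = 54.3% → Team Gamma
The Platform team wins each ticket group but Team Gamma wins overall — the comparison reverses. The Platform team's tickets skew toward P0, which has a lower base rate.

No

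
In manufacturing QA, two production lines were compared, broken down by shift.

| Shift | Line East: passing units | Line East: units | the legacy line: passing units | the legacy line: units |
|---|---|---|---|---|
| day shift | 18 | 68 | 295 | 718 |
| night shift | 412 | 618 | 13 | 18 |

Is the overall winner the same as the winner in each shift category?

No

Day shift: Line East 18/68 = 26.5%, the legacy line 295/718 = 41.1% → the legacy line
Night shift: Line East 412/618 = 66.7%, the legacy line 13/18 = 72.2% → the legacy line
Overall: Line East 430/686 = 62.7%, the legacy line 308/736 = 41.8% → Line East
The legacy line wins each shift group but Line East wins overall — the comparison reverses. The legacy line's units skew toward day shift, which has a lower base rate.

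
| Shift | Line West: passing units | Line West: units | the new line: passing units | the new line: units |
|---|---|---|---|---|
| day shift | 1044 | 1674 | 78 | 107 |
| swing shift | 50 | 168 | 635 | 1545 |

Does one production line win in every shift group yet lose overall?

Day shift: Line West 1044/1674 = 62.4%, the new line 78/107 = 72.9% → the new line
Swing shift: Line West 50/168 = 29.8%, the new line 635/1545 = 41.1% → the new line
Overall: Line West 1094/1842 = 59.4%, the new line 713/1652 = 43.2% → Line West
The new line wins each shift group but Line West wins overall — the comparison reverses. The new line's units skew toward swing shift, which has a lower base rate.

Yes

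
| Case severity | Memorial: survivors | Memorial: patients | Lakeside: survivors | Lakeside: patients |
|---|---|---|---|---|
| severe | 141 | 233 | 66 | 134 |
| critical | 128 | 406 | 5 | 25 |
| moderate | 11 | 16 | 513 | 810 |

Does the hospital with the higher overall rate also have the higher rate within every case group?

No

Severe: Memorial 141/233 = 60.5%, Lakeside 66/134 = 49.3% → Memorial
Critical: Memorial 128/406 = 31.5%, Lakeside 5/25 = 20.0% → Memorial
Moderate: Memorial 11/16 = 68.8%, Lakeside 513/810 = 63.3% → Memorial
Overall: Memorial 280/655 = 42.7%, Lakeside 584/969 = 60.3% → Lakeside
Memorial wins each case group but Lakeside wins overall — the comparison reverses. Memorial's patients skew toward critical, which has a lower base rate.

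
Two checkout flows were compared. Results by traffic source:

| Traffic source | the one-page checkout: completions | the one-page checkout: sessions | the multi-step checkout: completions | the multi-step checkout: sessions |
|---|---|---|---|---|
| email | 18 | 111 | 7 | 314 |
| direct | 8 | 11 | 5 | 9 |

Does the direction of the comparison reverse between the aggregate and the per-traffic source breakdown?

No

Email: the one-page checkout 18/111 = 16.2%, the multi-step checkout 7/314 = 2.2% → the one-page checkout
Direct: the one-page checkout 8/11 = 72.7%, the multi-step checkout 5/9 = 55.6% → the one-page checkout
Overall: the one-page checkout 26/122 = 21.3%, the multi-step checkout 12/323 = 3.7% → the one-page checkout
The one-page checkout wins overall and in every traffic group — no reversal.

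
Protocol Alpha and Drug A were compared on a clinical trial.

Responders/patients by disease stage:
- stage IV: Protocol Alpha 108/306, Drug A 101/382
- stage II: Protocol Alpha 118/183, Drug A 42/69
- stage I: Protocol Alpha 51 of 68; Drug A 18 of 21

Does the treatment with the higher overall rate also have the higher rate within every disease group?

No

Stage IV: Protocol Alpha 108/306 = 35.3%, Drug A 101/382 = 26.4% → Protocol Alpha
Stage II: Protocol Alpha 118/183 = 64.5%, Drug A 42/69 = 60.9% → Protocol Alpha
Stage I: Protocol Alpha 51/68 = 75.0%, Drug A 18/21 = 85.7% → Drug A
Overall: Protocol Alpha 277/557 = 49.7%, Drug A 161/472 = 34.1% → Protocol Alpha
Neither sweeps: Protocol Alpha wins 2 of 3 groups, Drug A wins 1. Protocol Alpha wins overall but not every group — no Simpson reversal.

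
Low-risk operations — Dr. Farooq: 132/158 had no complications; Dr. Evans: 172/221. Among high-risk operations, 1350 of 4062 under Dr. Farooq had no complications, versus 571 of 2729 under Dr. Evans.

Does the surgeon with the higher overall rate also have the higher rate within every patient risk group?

Low-risk: Dr. Farooq 132/158 = 83.5%, Dr. Evans 172/221 = 77.8% → Dr. Farooq
High-risk: Dr. Farooq 1350/4062 = 33.2%, Dr. Evans 571/2729 = 20.9% → Dr. Farooq
Overall: Dr. Farooq 1482/4220 = 35.1%, Dr. Evans 743/2950 = 25.2% → Dr. Farooq
Dr. Farooq wins overall and in every patient risk group — no reversal.

Yes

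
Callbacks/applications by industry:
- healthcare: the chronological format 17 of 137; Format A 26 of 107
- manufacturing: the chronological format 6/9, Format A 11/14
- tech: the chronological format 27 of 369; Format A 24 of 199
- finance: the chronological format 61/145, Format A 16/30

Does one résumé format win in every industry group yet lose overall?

No

Healthcare: the chronological format 17/137 = 12.4%, Format A 26/107 = 24.3% → Format A
Manufacturing: the chronological format 6/9 = 66.7%, Format A 11/14 = 78.6% → Format A
Tech: the chronological format 27/369 = 7.3%, Format A 24/199 = 12.1% → Format A
Finance: the chronological format 61/145 = 42.1%, Format A 16/30 = 53.3% → Format A
Overall: the chronological format 111/660 = 16.8%, Format A 77/350 = 22.0% → Format A
Format A wins overall and in every industry group — no reversal.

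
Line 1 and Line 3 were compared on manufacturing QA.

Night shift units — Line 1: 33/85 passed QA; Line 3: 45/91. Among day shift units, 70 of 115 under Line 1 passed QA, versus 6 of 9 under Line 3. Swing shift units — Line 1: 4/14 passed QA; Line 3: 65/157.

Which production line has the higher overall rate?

Night shift: Line 1 33/85 = 38.8%, Line 3 45/91 = 49.5% → Line 3
Day shift: Line 1 70/115 = 60.9%, Line 3 6/9 = 66.7% → Line 3
Swing shift: Line 1 4/14 = 28.6%, Line 3 65/157 = 41.4% → Line 3
Overall: Line 1 107/214 = 50.0%, Line 3 116/257 = 45.1% → Line 1
(Line 3 wins every shift group but Line 1 wins overall — Line 3's units skew toward the low-rate swing shift group.)

Line 1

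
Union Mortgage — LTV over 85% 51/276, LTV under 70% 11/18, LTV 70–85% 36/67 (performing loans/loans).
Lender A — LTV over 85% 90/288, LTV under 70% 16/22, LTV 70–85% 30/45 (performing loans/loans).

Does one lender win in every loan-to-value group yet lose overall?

No

LTV over 85%: Union Mortgage 51/276 = 18.5%, Lender A 90/288 = 31.2% → Lender A
LTV under 70%: Union Mortgage 11/18 = 61.1%, Lender A 16/22 = 72.7% → Lender A
LTV 70–85%: Union Mortgage 36/67 = 53.7%, Lender A 30/45 = 66.7% → Lender A
Overall: Union Mortgage 98/361 = 27.1%, Lender A 136/355 = 38.3% → Lender A
Lender A wins overall and in every loan-to-value group — no reversal.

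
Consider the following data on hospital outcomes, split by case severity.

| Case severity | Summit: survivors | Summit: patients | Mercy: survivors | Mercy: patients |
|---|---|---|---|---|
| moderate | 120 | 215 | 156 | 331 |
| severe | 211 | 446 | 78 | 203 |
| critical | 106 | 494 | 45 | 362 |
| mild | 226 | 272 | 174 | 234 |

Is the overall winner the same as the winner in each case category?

Moderate: Summit 120/215 = 55.8%, Mercy 156/331 = 47.1% → Summit
Severe: Summit 211/446 = 47.3%, Mercy 78/203 = 38.4% → Summit
Critical: Summit 106/494 = 21.5%, Mercy 45/362 = 12.4% → Summit
Mild: Summit 226/272 = 83.1%, Mercy 174/234 = 74.4% → Summit
Overall: Summit 663/1427 = 46.5%, Mercy 453/1130 = 40.1% → Summit
Summit wins overall and in every case group — no reversal.

Yes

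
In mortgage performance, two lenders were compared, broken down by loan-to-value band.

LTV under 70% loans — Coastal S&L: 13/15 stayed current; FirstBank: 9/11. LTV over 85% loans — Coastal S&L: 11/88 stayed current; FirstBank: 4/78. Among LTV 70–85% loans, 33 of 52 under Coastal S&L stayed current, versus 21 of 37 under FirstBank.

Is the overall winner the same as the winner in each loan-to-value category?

LTV under 70%: Coastal S&L 13/15 = 86.7%, FirstBank 9/11 = 81.8% → Coastal S&L
LTV over 85%: Coastal S&L 11/88 = 12.5%, FirstBank 4/78 = 5.1% → Coastal S&L
LTV 70–85%: Coastal S&L 33/52 = 63.5%, FirstBank 21/37 = 56.8% → Coastal S&L
Overall: Coastal S&L 57/155 = 36.8%, FirstBank 34/126 = 27.0% → Coastal S&L
Coastal S&L wins overall and in every loan-to-value group — no reversal.

Yes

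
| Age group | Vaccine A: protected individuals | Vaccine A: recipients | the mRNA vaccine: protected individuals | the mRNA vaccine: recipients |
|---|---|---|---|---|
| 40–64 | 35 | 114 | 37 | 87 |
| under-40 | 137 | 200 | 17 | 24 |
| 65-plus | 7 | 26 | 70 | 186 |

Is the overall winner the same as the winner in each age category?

40–64: Vaccine A 35/114 = 30.7%, the mRNA vaccine 37/87 = 42.5% → the mRNA vaccine
Under-40: Vaccine A 137/200 = 68.5%, the mRNA vaccine 17/24 = 70.8% → the mRNA vaccine
65-plus: Vaccine A 7/26 = 26.9%, the mRNA vaccine 70/186 = 37.6% → the mRNA vaccine
Overall: Vaccine A 179/340 = 52.6%, the mRNA vaccine 124/297 = 41.8% → Vaccine A
The mRNA vaccine wins each age group but Vaccine A wins overall — the comparison reverses. The mRNA vaccine's recipients skew toward 65-plus, which has a lower base rate.

No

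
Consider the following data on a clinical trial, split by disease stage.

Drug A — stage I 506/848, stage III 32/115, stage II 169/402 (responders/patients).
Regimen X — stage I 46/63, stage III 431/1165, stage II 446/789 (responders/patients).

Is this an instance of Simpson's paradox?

Yes

Stage I: Drug A 506/848 = 59.7%, Regimen X 46/63 = 73.0% → Regimen X
Stage III: Drug A 32/115 = 27.8%, Regimen X 431/1165 = 37.0% → Regimen X
Stage II: Drug A 169/402 = 42.0%, Regimen X 446/789 = 56.5% → Regimen X
Overall: Drug A 707/1365 = 51.8%, Regimen X 923/2017 = 45.8% → Drug A
Regimen X wins each disease group but Drug A wins overall — the comparison reverses. Regimen X's patients skew toward stage III, which has a lower base rate.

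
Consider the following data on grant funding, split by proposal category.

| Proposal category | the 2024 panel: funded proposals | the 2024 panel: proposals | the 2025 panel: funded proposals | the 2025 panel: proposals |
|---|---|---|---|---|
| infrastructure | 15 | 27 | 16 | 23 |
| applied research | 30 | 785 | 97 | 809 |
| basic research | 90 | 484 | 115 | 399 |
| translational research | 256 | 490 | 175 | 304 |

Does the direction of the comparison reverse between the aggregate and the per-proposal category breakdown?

Infrastructure: the 2024 panel 15/27 = 55.6%, the 2025 panel 16/23 = 69.6% → the 2025 panel
Applied research: the 2024 panel 30/785 = 3.8%, the 2025 panel 97/809 = 12.0% → the 2025 panel
Basic research: the 2024 panel 90/484 = 18.6%, the 2025 panel 115/399 = 28.8% → the 2025 panel
Translational research: the 2024 panel 256/490 = 52.2%, the 2025 panel 175/304 = 57.6% → the 2025 panel
Overall: the 2024 panel 391/1786 = 21.9%, the 2025 panel 403/1535 = 26.3% → the 2025 panel
The 2025 panel wins overall and in every proposal group — no reversal.

No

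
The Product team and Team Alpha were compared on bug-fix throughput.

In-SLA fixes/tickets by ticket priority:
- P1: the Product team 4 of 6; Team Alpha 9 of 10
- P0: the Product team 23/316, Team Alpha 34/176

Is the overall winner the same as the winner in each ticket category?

Yes

P1: the Product team 4/6 = 66.7%, Team Alpha 9/10 = 90.0% → Team Alpha
P0: the Product team 23/316 = 7.3%, Team Alpha 34/176 = 19.3% → Team Alpha
Overall: the Product team 27/322 = 8.4%, Team Alpha 43/186 = 23.1% → Team Alpha
Team Alpha wins overall and in every ticket group — no reversal.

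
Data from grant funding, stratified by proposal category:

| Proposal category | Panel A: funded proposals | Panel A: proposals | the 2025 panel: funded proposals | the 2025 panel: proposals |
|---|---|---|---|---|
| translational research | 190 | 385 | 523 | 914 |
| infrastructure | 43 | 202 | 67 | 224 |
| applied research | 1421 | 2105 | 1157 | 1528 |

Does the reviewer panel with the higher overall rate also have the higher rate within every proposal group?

Translational research: Panel A 190/385 = 49.4%, the 2025 panel 523/914 = 57.2% → the 2025 panel
Infrastructure: Panel A 43/202 = 21.3%, the 2025 panel 67/224 = 29.9% → the 2025 panel
Applied research: Panel A 1421/2105 = 67.5%, the 2025 panel 1157/1528 = 75.7% → the 2025 panel
Overall: Panel A 1654/2692 = 61.4%, the 2025 panel 1747/2666 = 65.5% → the 2025 panel
The 2025 panel wins overall and in every proposal group — no reversal.

Yes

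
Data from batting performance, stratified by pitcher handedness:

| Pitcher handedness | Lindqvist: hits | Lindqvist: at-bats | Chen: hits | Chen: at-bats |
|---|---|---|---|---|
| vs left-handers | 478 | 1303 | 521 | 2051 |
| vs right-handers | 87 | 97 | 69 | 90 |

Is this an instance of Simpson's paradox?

Vs left-handers: Lindqvist 478/1303 = 36.7%, Chen 521/2051 = 25.4% → Lindqvist
Vs right-handers: Lindqvist 87/97 = 89.7%, Chen 69/90 = 76.7% → Lindqvist
Overall: Lindqvist 565/1400 = 40.4%, Chen 590/2141 = 27.6% → Lindqvist
Lindqvist wins overall and in every pitcher group — no reversal.

No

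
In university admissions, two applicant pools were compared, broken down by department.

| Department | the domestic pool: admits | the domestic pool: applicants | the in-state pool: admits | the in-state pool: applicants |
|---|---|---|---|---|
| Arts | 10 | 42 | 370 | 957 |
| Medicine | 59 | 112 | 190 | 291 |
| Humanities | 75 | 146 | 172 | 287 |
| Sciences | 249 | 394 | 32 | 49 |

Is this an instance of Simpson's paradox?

Arts: the domestic pool 10/42 = 23.8%, the in-state pool 370/957 = 38.7% → the in-state pool
Medicine: the domestic pool 59/112 = 52.7%, the in-state pool 190/291 = 65.3% → the in-state pool
Humanities: the domestic pool 75/146 = 51.4%, the in-state pool 172/287 = 59.9% → the in-state pool
Sciences: the domestic pool 249/394 = 63.2%, the in-state pool 32/49 = 65.3% → the in-state pool
Overall: the domestic pool 393/694 = 56.6%, the in-state pool 764/1584 = 48.2% → the domestic pool
The in-state pool wins each department group but the domestic pool wins overall — the comparison reverses. The in-state pool's applicants skew toward Arts, which has a lower base rate.

Yes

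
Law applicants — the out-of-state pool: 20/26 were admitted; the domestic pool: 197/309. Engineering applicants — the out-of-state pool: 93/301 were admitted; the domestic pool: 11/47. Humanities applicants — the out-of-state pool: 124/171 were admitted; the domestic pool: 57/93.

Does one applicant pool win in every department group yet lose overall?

Yes

Law: the out-of-state pool 20/26 = 76.9%, the domestic pool 197/309 = 63.8% → the out-of-state pool
Engineering: the out-of-state pool 93/301 = 30.9%, the domestic pool 11/47 = 23.4% → the out-of-state pool
Humanities: the out-of-state pool 124/171 = 72.5%, the domestic pool 57/93 = 61.3% → the out-of-state pool
Overall: the out-of-state pool 237/498 = 47.6%, the domestic pool 265/449 = 59.0% → the domestic pool
The out-of-state pool wins each department group but the domestic pool wins overall — the comparison reverses. The out-of-state pool's applicants skew toward Engineering, which has a lower base rate.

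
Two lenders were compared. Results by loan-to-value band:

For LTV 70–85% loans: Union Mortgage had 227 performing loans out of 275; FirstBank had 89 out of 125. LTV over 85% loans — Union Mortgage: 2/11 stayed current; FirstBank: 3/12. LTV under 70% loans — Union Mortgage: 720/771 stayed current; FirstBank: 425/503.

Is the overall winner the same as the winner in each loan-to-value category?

LTV 70–85%: Union Mortgage 227/275 = 82.5%, FirstBank 89/125 = 71.2% → Union Mortgage
LTV over 85%: Union Mortgage 2/11 = 18.2%, FirstBank 3/12 = 25.0% → FirstBank
LTV under 70%: Union Mortgage 720/771 = 93.4%, FirstBank 425/503 = 84.5% → Union Mortgage
Overall: Union Mortgage 949/1057 = 89.8%, FirstBank 517/640 = 80.8% → Union Mortgage
Neither sweeps: Union Mortgage wins 2 of 3 groups, FirstBank wins 1. Union Mortgage wins overall but not every group — no Simpson reversal.

No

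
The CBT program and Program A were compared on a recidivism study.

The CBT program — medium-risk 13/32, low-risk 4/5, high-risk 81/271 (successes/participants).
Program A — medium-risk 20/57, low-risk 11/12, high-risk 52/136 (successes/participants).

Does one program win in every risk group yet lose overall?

Medium-risk: the CBT program 13/32 = 40.6%, Program A 20/57 = 35.1% → the CBT program
Low-risk: the CBT program 4/5 = 80.0%, Program A 11/12 = 91.7% → Program A
High-risk: the CBT program 81/271 = 29.9%, Program A 52/136 = 38.2% → Program A
Overall: the CBT program 98/308 = 31.8%, Program A 83/205 = 40.5% → Program A
Neither sweeps: the CBT program wins 1 of 3 groups, Program A wins 2. Program A wins overall but not every group — no Simpson reversal.

No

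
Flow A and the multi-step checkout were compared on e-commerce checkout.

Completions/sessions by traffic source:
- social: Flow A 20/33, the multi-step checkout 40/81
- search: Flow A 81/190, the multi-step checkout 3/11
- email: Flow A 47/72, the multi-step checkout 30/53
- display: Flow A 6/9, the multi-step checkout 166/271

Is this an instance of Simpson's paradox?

Social: Flow A 20/33 = 60.6%, the multi-step checkout 40/81 = 49.4% → Flow A
Search: Flow A 81/190 = 42.6%, the multi-step checkout 3/11 = 27.3% → Flow A
Email: Flow A 47/72 = 65.3%, the multi-step checkout 30/53 = 56.6% → Flow A
Display: Flow A 6/9 = 66.7%, the multi-step checkout 166/271 = 61.3% → Flow A
Overall: Flow A 154/304 = 50.7%, the multi-step checkout 239/416 = 57.5% → the multi-step checkout
Flow A wins each traffic group but the multi-step checkout wins overall — the comparison reverses. Flow A's sessions skew toward search, which has a lower base rate.

Yes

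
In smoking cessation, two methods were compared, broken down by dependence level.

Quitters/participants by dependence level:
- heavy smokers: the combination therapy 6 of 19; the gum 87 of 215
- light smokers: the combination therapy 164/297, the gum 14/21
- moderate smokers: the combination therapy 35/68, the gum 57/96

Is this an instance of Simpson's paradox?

Heavy smokers: the combination therapy 6/19 = 31.6%, the gum 87/215 = 40.5% → the gum
Light smokers: the combination therapy 164/297 = 55.2%, the gum 14/21 = 66.7% → the gum
Moderate smokers: the combination therapy 35/68 = 51.5%, the gum 57/96 = 59.4% → the gum
Overall: the combination therapy 205/384 = 53.4%, the gum 158/332 = 47.6% → the combination therapy
The gum wins each dependence group but the combination therapy wins overall — the comparison reverses. The gum's participants skew toward heavy smokers, which has a lower base rate.

Yes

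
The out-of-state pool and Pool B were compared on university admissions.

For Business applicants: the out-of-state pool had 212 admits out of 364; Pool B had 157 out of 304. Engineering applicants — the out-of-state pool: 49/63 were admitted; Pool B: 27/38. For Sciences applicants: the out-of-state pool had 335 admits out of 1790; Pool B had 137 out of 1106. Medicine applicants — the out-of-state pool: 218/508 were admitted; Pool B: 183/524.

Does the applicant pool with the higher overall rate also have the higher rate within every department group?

Yes

Business: the out-of-state pool 212/364 = 58.2%, Pool B 157/304 = 51.6% → the out-of-state pool
Engineering: the out-of-state pool 49/63 = 77.8%, Pool B 27/38 = 71.1% → the out-of-state pool
Sciences: the out-of-state pool 335/1790 = 18.7%, Pool B 137/1106 = 12.4% → the out-of-state pool
Medicine: the out-of-state pool 218/508 = 42.9%, Pool B 183/524 = 34.9% → the out-of-state pool
Overall: the out-of-state pool 814/2725 = 29.9%, Pool B 504/1972 = 25.6% → the out-of-state pool
The out-of-state pool wins overall and in every department group — no reversal.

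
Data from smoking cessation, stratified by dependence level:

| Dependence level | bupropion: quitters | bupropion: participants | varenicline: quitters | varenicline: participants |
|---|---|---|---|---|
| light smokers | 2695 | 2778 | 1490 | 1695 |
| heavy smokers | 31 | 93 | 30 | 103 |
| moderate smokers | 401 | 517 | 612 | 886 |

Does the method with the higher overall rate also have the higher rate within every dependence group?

Yes

Light smokers: bupropion 2695/2778 = 97.0%, varenicline 1490/1695 = 87.9% → bupropion
Heavy smokers: bupropion 31/93 = 33.3%, varenicline 30/103 = 29.1% → bupropion
Moderate smokers: bupropion 401/517 = 77.6%, varenicline 612/886 = 69.1% → bupropion
Overall: bupropion 3127/3388 = 92.3%, varenicline 2132/2684 = 79.4% → bupropion
Bupropion wins overall and in every dependence group — no reversal.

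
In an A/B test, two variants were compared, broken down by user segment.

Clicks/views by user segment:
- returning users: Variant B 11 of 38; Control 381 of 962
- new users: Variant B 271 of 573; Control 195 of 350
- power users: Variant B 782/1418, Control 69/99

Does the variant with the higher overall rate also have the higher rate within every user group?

No

Returning users: Variant B 11/38 = 28.9%, Control 381/962 = 39.6% → Control
New users: Variant B 271/573 = 47.3%, Control 195/350 = 55.7% → Control
Power users: Variant B 782/1418 = 55.1%, Control 69/99 = 69.7% → Control
Overall: Variant B 1064/2029 = 52.4%, Control 645/1411 = 45.7% → Variant B
Control wins each user group but Variant B wins overall — the comparison reverses. Control's views skew toward returning users, which has a lower base rate.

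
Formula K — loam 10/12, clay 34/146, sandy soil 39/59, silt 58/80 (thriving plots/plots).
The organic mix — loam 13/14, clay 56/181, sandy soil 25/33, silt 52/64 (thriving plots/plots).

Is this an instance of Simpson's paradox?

Loam: Formula K 10/12 = 83.3%, the organic mix 13/14 = 92.9% → the organic mix
Clay: Formula K 34/146 = 23.3%, the organic mix 56/181 = 30.9% → the organic mix
Sandy soil: Formula K 39/59 = 66.1%, the organic mix 25/33 = 75.8% → the organic mix
Silt: Formula K 58/80 = 72.5%, the organic mix 52/64 = 81.2% → the organic mix
Overall: Formula K 141/297 = 47.5%, the organic mix 146/292 = 50.0% → the organic mix
The organic mix wins overall and in every soil group — no reversal.

No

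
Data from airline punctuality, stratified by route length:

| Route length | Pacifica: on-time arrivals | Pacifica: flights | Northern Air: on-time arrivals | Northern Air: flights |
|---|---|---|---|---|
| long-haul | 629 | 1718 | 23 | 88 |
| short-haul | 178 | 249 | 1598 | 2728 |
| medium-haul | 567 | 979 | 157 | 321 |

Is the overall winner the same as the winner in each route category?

No

Long-haul: Pacifica 629/1718 = 36.6%, Northern Air 23/88 = 26.1% → Pacifica
Short-haul: Pacifica 178/249 = 71.5%, Northern Air 1598/2728 = 58.6% → Pacifica
Medium-haul: Pacifica 567/979 = 57.9%, Northern Air 157/321 = 48.9% → Pacifica
Overall: Pacifica 1374/2946 = 46.6%, Northern Air 1778/3137 = 56.7% → Northern Air
Pacifica wins each route group but Northern Air wins overall — the comparison reverses. Pacifica's flights skew toward long-haul, which has a lower base rate.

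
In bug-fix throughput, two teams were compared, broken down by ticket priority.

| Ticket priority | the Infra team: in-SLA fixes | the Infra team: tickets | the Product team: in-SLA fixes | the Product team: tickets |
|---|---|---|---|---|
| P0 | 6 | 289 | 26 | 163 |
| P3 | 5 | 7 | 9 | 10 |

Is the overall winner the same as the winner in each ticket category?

P0: the Infra team 6/289 = 2.1%, the Product team 26/163 = 16.0% → the Product team
P3: the Infra team 5/7 = 71.4%, the Product team 9/10 = 90.0% → the Product team
Overall: the Infra team 11/296 = 3.7%, the Product team 35/173 = 20.2% → the Product team
The Product team wins overall and in every ticket group — no reversal.

Yes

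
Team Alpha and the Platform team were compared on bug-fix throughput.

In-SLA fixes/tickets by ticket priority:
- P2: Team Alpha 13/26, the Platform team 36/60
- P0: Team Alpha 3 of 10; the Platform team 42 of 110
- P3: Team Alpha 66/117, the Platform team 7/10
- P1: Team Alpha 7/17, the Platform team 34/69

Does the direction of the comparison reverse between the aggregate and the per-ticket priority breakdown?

Yes

P2: Team Alpha 13/26 = 50.0%, the Platform team 36/60 = 60.0% → the Platform team
P0: Team Alpha 3/10 = 30.0%, the Platform team 42/110 = 38.2% → the Platform team
P3: Team Alpha 66/117 = 56.4%, the Platform team 7/10 = 70.0% → the Platform team
P1: Team Alpha 7/17 = 41.2%, the Platform team 34/69 = 49.3% → the Platform team
Overall: Team Alpha 89/170 = 52.4%, the Platform team 119/249 = 47.8% → Team Alpha
The Platform team wins each ticket group but Team Alpha wins overall — the comparison reverses. The Platform team's tickets skew toward P0, which has a lower base rate.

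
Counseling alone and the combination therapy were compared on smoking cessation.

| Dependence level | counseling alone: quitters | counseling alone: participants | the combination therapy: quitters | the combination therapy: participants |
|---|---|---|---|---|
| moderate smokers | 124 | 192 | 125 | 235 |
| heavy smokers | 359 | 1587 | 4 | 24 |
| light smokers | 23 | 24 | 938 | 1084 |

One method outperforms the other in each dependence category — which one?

counseling alone

Moderate smokers: counseling alone 124/192 = 64.6%, the combination therapy 125/235 = 53.2% → counseling alone
Heavy smokers: counseling alone 359/1587 = 22.6%, the combination therapy 4/24 = 16.7% → counseling alone
Light smokers: counseling alone 23/24 = 95.8%, the combination therapy 938/1084 = 86.5% → counseling alone
Counseling alone has the higher rate in all 3 groups.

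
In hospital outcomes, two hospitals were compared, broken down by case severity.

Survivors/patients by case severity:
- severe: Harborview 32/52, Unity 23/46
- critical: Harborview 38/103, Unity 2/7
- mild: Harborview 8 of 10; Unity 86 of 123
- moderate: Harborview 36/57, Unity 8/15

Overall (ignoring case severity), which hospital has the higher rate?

Severe: Harborview 32/52 = 61.5%, Unity 23/46 = 50.0% → Harborview
Critical: Harborview 38/103 = 36.9%, Unity 2/7 = 28.6% → Harborview
Mild: Harborview 8/10 = 80.0%, Unity 86/123 = 69.9% → Harborview
Moderate: Harborview 36/57 = 63.2%, Unity 8/15 = 53.3% → Harborview
Overall: Harborview 114/222 = 51.4%, Unity 119/191 = 62.3% → Unity
(Harborview wins every case group but Unity wins overall — Harborview's patients skew toward the low-rate critical group.)

Unity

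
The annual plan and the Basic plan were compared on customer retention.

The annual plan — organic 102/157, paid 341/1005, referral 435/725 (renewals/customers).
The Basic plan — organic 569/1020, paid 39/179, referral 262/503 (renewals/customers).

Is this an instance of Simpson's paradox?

Yes

Organic: the annual plan 102/157 = 65.0%, the Basic plan 569/1020 = 55.8% → the annual plan
Paid: the annual plan 341/1005 = 33.9%, the Basic plan 39/179 = 21.8% → the annual plan
Referral: the annual plan 435/725 = 60.0%, the Basic plan 262/503 = 52.1% → the annual plan
Overall: the annual plan 878/1887 = 46.5%, the Basic plan 870/1702 = 51.1% → the Basic plan
The annual plan wins each signup group but the Basic plan wins overall — the comparison reverses. The annual plan's customers skew toward paid, which has a lower base rate.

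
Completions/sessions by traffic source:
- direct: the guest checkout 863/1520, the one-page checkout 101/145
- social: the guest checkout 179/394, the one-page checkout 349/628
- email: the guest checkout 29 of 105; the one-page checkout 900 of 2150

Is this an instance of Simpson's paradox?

Direct: the guest checkout 863/1520 = 56.8%, the one-page checkout 101/145 = 69.7% → the one-page checkout
Social: the guest checkout 179/394 = 45.4%, the one-page checkout 349/628 = 55.6% → the one-page checkout
Email: the guest checkout 29/105 = 27.6%, the one-page checkout 900/2150 = 41.9% → the one-page checkout
Overall: the guest checkout 1071/2019 = 53.0%, the one-page checkout 1350/2923 = 46.2% → the guest checkout
The one-page checkout wins each traffic group but the guest checkout wins overall — the comparison reverses. The one-page checkout's sessions skew toward email, which has a lower base rate.

Yes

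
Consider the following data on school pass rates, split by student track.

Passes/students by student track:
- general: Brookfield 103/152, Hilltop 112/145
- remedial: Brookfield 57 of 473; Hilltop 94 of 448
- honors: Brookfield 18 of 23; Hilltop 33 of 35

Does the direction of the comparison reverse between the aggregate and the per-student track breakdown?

No

General: Brookfield 103/152 = 67.8%, Hilltop 112/145 = 77.2% → Hilltop
Remedial: Brookfield 57/473 = 12.1%, Hilltop 94/448 = 21.0% → Hilltop
Honors: Brookfield 18/23 = 78.3%, Hilltop 33/35 = 94.3% → Hilltop
Overall: Brookfield 178/648 = 27.5%, Hilltop 239/628 = 38.1% → Hilltop
Hilltop wins overall and in every student group — no reversal.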